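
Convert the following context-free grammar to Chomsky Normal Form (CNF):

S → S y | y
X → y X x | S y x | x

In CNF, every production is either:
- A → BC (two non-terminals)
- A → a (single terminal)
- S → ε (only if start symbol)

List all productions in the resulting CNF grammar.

TY → y; S → y; TX → x; X → x; S → S TY; X → TY X0; X0 → X TX; X → S X1; X1 → TY TX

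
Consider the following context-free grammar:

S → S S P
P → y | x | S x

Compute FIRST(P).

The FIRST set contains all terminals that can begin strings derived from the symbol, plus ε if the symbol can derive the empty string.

We compute FIRST(P) using the standard algorithm.
FIRST(P) = {x, y}
FIRST(S) = {}
Therefore, FIRST(P) = {x, y}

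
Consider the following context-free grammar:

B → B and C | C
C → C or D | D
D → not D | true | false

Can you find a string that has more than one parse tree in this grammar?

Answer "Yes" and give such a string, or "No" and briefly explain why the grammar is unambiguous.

No - the grammar is unambiguous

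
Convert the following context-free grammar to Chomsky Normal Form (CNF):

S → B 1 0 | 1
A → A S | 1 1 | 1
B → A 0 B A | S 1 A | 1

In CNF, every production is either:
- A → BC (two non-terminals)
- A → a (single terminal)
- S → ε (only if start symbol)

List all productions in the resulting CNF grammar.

T1 → 1; T0 → 0; S → 1; A → 1; B → 1; S → B X0; X0 → T1 T0; A → A S; A → T1 T1; B → A X1; X1 → T0 X2; X2 → B A; B → S X3; X3 → T1 A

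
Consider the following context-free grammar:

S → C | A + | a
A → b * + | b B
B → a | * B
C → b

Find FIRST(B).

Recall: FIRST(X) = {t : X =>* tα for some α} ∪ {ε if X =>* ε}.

We compute FIRST(B) using the standard algorithm.
FIRST(A) = {b}
FIRST(B) = {*, a}
FIRST(C) = {b}
FIRST(S) = {a, b}
Therefore, FIRST(B) = {*, a}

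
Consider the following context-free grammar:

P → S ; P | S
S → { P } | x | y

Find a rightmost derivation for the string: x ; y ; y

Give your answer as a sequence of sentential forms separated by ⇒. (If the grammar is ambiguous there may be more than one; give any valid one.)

P ⇒ S ; P ⇒ S ; S ; P ⇒ S ; S ; S ⇒ S ; S ; y ⇒ S ; y ; y ⇒ x ; y ; y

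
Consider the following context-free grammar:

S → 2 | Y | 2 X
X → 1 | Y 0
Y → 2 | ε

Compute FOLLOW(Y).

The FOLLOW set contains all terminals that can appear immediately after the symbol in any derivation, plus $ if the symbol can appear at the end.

We compute FOLLOW(Y) using the standard algorithm.
FOLLOW(S) starts with {$}.
FIRST(S) = {2, ε}
FIRST(X) = {0, 1, 2}
FIRST(Y) = {2, ε}
FOLLOW(S) = {$}
FOLLOW(X) = {$}
FOLLOW(Y) = {$, 0}
Therefore, FOLLOW(Y) = {$, 0}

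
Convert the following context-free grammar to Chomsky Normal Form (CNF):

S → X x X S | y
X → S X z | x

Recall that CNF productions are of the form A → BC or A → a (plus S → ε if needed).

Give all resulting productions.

TX → x; S → y; TZ → z; X → x; S → X X0; X0 → TX X1; X1 → X S; X → S X2; X2 → X TZ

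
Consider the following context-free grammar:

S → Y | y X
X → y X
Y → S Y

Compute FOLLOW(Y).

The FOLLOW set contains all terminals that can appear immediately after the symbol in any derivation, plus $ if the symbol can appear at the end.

We compute FOLLOW(Y) using the standard algorithm.
FOLLOW(S) starts with {$}.
FIRST(S) = {y}
FIRST(X) = {y}
FIRST(Y) = {y}
FOLLOW(S) = {$, y}
FOLLOW(X) = {$, y}
FOLLOW(Y) = {$, y}
Therefore, FOLLOW(Y) = {$, y}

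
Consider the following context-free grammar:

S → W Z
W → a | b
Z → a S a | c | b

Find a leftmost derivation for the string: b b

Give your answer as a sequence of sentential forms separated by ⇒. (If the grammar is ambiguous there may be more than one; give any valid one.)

S ⇒ W Z ⇒ b Z ⇒ b b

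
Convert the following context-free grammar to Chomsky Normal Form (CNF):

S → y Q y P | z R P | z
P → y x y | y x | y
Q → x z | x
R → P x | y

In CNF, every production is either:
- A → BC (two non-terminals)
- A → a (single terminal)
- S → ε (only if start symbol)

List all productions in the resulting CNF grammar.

TY → y; TZ → z; S → z; TX → x; P → y; Q → x; R → y; S → TY X0; X0 → Q X1; X1 → TY P; S → TZ X2; X2 → R P; P → TY X3; X3 → TX TY; P → TY TX; Q → TX TZ; R → P TX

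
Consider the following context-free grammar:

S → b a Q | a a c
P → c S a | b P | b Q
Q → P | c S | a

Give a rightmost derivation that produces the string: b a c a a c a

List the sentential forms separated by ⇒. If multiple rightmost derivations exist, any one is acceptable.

S ⇒ b a Q ⇒ b a P ⇒ b a c S a ⇒ b a c a a c a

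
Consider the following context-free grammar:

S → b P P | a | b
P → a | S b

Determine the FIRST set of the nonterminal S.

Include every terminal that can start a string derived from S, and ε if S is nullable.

We compute FIRST(S) using the standard algorithm.
FIRST(P) = {a, b}
FIRST(S) = {a, b}
Therefore, FIRST(S) = {a, b}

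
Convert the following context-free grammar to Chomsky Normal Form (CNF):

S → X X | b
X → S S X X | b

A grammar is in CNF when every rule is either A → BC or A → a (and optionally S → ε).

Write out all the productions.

S → b; X → b; S → X X; X → S X0; X0 → S X1; X1 → X X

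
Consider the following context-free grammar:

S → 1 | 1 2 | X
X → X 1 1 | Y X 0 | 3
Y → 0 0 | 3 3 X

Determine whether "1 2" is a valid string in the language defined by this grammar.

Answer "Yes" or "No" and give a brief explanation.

Yes - a valid derivation exists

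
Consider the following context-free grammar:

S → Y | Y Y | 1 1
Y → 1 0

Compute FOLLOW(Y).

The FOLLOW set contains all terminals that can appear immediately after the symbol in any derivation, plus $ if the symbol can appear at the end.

We compute FOLLOW(Y) using the standard algorithm.
FOLLOW(S) starts with {$}.
FIRST(S) = {1}
FIRST(Y) = {1}
FOLLOW(S) = {$}
FOLLOW(Y) = {$, 1}
Therefore, FOLLOW(Y) = {$, 1}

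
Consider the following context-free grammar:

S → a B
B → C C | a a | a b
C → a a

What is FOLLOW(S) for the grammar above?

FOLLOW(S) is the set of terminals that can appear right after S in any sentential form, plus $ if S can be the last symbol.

We compute FOLLOW(S) using the standard algorithm.
FOLLOW(S) starts with {$}.
FIRST(B) = {a}
FIRST(C) = {a}
FIRST(S) = {a}
FOLLOW(B) = {$}
FOLLOW(C) = {$, a}
FOLLOW(S) = {$}
Therefore, FOLLOW(S) = {$}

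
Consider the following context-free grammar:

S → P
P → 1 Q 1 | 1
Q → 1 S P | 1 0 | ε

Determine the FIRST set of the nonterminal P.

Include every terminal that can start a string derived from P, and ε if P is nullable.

We compute FIRST(P) using the standard algorithm.
FIRST(P) = {1}
FIRST(Q) = {1, ε}
FIRST(S) = {1}
Therefore, FIRST(P) = {1}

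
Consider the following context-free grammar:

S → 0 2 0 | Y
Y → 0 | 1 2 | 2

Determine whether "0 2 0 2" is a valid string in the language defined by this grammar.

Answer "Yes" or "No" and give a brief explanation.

No - no valid derivation exists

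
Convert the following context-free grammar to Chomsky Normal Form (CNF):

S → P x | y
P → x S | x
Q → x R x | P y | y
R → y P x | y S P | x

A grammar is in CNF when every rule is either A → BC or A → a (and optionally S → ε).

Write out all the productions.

TX → x; S → y; P → x; TY → y; Q → y; R → x; S → P TX; P → TX S; Q → TX X0; X0 → R TX; Q → P TY; R → TY X1; X1 → P TX; R → TY X2; X2 → S P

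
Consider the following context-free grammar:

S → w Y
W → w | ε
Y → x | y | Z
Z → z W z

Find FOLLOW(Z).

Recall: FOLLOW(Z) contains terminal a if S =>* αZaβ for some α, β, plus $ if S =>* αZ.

We compute FOLLOW(Z) using the standard algorithm.
FOLLOW(S) starts with {$}.
FIRST(S) = {w}
FIRST(W) = {w, ε}
FIRST(Y) = {x, y, z}
FIRST(Z) = {z}
FOLLOW(S) = {$}
FOLLOW(W) = {z}
FOLLOW(Y) = {$}
FOLLOW(Z) = {$}
Therefore, FOLLOW(Z) = {$}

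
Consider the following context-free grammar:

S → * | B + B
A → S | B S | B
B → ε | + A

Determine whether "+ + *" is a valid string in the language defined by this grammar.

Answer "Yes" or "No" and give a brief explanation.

Yes - a valid derivation exists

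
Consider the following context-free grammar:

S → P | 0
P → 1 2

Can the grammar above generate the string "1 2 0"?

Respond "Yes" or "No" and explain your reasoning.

No - no valid derivation exists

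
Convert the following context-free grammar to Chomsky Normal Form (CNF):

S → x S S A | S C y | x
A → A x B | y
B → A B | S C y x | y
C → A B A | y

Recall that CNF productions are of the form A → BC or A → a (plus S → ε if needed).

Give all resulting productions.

TX → x; TY → y; S → x; A → y; B → y; C → y; S → TX X0; X0 → S X1; X1 → S A; S → S X2; X2 → C TY; A → A X3; X3 → TX B; B → A B; B → S X4; X4 → C X5; X5 → TY TX; C → A X6; X6 → B A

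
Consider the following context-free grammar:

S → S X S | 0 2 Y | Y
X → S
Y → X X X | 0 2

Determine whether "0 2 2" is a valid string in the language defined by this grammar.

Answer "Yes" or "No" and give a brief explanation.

No - no valid derivation exists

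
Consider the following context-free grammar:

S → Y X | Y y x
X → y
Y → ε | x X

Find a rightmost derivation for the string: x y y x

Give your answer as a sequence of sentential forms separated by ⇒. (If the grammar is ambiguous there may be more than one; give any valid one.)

S ⇒ Y y x ⇒ x X y x ⇒ x y y x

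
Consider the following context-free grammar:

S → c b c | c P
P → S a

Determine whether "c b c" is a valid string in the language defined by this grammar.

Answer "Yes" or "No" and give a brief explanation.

Yes - a valid derivation exists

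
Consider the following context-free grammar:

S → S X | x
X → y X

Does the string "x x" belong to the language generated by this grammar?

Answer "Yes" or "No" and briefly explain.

No - no valid derivation exists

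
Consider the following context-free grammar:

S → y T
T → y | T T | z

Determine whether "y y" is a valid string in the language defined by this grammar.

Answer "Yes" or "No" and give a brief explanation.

Yes - a valid derivation exists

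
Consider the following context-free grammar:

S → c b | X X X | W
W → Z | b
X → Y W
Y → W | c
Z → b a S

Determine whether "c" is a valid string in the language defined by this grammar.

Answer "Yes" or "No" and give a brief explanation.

No - no valid derivation exists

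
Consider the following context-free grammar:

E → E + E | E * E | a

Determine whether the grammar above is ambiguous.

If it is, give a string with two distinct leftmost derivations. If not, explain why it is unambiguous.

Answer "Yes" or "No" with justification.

Yes - the string 'a + a + a' has two distinct leftmost derivations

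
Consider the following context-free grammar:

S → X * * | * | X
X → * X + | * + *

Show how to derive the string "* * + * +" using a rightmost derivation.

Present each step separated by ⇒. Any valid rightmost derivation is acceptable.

S ⇒ X ⇒ * X + ⇒ * * + * +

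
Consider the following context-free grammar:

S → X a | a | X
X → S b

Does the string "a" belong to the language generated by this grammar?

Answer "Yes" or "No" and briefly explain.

Yes - a valid derivation exists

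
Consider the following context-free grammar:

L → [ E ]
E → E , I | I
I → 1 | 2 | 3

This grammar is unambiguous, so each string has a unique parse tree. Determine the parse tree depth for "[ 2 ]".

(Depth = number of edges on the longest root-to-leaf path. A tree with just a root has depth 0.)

3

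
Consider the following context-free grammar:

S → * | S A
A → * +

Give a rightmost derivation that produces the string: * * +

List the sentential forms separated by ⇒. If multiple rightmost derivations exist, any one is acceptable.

S ⇒ S A ⇒ S * + ⇒ * * +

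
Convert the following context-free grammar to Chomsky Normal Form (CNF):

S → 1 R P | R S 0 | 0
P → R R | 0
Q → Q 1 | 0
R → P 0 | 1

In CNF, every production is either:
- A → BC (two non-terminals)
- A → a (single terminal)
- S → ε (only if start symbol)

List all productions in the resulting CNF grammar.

T1 → 1; T0 → 0; S → 0; P → 0; Q → 0; R → 1; S → T1 X0; X0 → R P; S → R X1; X1 → S T0; P → R R; Q → Q T1; R → P T0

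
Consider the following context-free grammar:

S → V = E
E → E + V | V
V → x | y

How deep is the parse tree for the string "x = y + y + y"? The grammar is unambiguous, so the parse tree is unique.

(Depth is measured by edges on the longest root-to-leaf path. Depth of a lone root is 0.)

5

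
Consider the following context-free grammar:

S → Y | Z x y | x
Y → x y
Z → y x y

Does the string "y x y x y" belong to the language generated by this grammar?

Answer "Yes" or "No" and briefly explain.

Yes - a valid derivation exists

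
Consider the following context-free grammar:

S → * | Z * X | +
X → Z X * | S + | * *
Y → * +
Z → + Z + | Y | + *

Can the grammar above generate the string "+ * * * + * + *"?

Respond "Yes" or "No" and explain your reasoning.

Yes - a valid derivation exists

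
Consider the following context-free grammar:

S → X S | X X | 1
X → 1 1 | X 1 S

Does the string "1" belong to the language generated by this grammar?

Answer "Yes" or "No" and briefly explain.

Yes - a valid derivation exists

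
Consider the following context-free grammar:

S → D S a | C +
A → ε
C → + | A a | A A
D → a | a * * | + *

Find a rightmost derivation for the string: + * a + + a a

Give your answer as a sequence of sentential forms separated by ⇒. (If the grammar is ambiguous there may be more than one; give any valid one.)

S ⇒ D S a ⇒ D D S a a ⇒ D D C + a a ⇒ D D + + a a ⇒ D a + + a a ⇒ + * a + + a a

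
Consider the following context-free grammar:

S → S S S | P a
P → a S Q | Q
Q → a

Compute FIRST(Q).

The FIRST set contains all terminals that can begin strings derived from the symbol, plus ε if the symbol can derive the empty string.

We compute FIRST(Q) using the standard algorithm.
FIRST(P) = {a}
FIRST(Q) = {a}
FIRST(S) = {a}
Therefore, FIRST(Q) = {a}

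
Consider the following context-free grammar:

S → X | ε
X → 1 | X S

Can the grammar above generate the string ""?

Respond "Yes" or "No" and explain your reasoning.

Yes - a valid derivation exists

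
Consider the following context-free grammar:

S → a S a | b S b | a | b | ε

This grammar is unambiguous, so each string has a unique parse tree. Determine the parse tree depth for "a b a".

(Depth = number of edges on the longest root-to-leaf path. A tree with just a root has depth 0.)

2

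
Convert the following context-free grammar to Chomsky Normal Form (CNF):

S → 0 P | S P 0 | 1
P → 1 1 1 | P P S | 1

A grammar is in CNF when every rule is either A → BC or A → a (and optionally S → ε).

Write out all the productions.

T0 → 0; S → 1; T1 → 1; P → 1; S → T0 P; S → S X0; X0 → P T0; P → T1 X1; X1 → T1 T1; P → P X2; X2 → P S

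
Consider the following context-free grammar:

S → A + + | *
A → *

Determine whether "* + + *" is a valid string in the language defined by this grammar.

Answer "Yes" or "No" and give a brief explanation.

No - no valid derivation exists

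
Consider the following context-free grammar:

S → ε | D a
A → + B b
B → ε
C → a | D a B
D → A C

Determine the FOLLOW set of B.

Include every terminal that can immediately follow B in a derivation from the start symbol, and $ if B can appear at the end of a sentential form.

We compute FOLLOW(B) using the standard algorithm.
FOLLOW(S) starts with {$}.
FIRST(A) = {+}
FIRST(B) = {ε}
FIRST(C) = {+, a}
FIRST(D) = {+}
FIRST(S) = {+, ε}
FOLLOW(A) = {+, a}
FOLLOW(B) = {a, b}
FOLLOW(C) = {a}
FOLLOW(D) = {a}
FOLLOW(S) = {$}
Therefore, FOLLOW(B) = {a, b}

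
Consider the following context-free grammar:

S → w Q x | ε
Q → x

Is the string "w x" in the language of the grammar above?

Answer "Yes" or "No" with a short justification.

No - no valid derivation exists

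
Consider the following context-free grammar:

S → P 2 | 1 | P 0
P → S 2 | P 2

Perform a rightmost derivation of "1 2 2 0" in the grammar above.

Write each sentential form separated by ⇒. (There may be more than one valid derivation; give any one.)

S ⇒ P 0 ⇒ P 2 0 ⇒ S 2 2 0 ⇒ 1 2 2 0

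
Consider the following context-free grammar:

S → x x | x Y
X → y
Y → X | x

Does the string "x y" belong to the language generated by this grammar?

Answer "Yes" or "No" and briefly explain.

Yes - a valid derivation exists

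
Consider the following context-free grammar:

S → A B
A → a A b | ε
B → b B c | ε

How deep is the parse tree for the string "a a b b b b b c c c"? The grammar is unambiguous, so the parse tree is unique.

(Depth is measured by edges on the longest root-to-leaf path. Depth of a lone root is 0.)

5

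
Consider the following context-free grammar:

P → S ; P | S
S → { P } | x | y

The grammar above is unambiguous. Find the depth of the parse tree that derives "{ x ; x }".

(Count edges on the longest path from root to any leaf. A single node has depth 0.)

5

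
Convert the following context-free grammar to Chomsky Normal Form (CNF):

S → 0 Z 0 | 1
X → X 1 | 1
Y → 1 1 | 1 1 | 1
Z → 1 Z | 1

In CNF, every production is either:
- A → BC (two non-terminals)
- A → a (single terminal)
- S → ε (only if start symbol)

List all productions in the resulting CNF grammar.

T0 → 0; S → 1; T1 → 1; X → 1; Y → 1; Z → 1; S → T0 X0; X0 → Z T0; X → X T1; Y → T1 T1; Y → T1 T1; Z → T1 Z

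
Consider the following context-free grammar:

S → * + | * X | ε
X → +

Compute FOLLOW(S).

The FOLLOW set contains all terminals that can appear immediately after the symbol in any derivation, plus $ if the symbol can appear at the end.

We compute FOLLOW(S) using the standard algorithm.
FOLLOW(S) starts with {$}.
FIRST(S) = {*, ε}
FIRST(X) = {+}
FOLLOW(S) = {$}
FOLLOW(X) = {$}
Therefore, FOLLOW(S) = {$}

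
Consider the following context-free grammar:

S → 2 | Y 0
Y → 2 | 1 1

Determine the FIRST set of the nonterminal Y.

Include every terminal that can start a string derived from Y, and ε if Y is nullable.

We compute FIRST(Y) using the standard algorithm.
FIRST(S) = {1, 2}
FIRST(Y) = {1, 2}
Therefore, FIRST(Y) = {1, 2}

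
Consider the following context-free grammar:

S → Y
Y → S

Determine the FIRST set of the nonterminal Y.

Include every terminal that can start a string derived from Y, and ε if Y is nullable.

We compute FIRST(Y) using the standard algorithm.
FIRST(S) = {}
FIRST(Y) = {}
Therefore, FIRST(Y) = {}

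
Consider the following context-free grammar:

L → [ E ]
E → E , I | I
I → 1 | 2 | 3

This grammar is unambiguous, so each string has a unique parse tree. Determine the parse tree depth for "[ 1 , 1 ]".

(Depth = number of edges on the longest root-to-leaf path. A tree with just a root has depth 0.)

4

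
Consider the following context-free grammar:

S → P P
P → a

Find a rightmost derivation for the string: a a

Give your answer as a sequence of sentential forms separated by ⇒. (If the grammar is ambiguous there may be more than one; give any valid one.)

S ⇒ P P ⇒ P a ⇒ a a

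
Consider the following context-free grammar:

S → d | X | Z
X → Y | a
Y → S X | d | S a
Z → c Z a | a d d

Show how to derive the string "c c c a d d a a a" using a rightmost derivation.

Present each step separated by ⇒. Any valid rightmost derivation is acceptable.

S ⇒ Z ⇒ c Z a ⇒ c c Z a a ⇒ c c c Z a a a ⇒ c c c a d d a a a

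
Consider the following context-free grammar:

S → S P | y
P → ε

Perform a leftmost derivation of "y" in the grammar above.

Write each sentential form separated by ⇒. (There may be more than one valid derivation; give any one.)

S ⇒ S P ⇒ y P ⇒ y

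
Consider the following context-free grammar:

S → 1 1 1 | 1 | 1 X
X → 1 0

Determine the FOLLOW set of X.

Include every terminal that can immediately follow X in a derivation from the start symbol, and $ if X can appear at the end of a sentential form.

We compute FOLLOW(X) using the standard algorithm.
FOLLOW(S) starts with {$}.
FIRST(S) = {1}
FIRST(X) = {1}
FOLLOW(S) = {$}
FOLLOW(X) = {$}
Therefore, FOLLOW(X) = {$}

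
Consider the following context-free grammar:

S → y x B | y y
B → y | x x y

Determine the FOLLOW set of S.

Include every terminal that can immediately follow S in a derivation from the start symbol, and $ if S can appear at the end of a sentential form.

We compute FOLLOW(S) using the standard algorithm.
FOLLOW(S) starts with {$}.
FIRST(B) = {x, y}
FIRST(S) = {y}
FOLLOW(B) = {$}
FOLLOW(S) = {$}
Therefore, FOLLOW(S) = {$}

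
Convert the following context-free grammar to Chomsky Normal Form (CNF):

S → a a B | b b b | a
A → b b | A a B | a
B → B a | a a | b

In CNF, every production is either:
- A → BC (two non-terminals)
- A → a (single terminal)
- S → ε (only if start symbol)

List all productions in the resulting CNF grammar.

TA → a; TB → b; S → a; A → a; B → b; S → TA X0; X0 → TA B; S → TB X1; X1 → TB TB; A → TB TB; A → A X2; X2 → TA B; B → B TA; B → TA TA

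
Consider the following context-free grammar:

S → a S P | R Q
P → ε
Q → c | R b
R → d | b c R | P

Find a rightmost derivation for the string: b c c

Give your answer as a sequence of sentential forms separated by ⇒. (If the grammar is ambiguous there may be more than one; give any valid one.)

S ⇒ R Q ⇒ R c ⇒ b c R c ⇒ b c P c ⇒ b c c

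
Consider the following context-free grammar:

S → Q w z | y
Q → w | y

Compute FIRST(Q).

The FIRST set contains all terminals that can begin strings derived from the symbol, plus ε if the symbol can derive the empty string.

We compute FIRST(Q) using the standard algorithm.
FIRST(Q) = {w, y}
FIRST(S) = {w, y}
Therefore, FIRST(Q) = {w, y}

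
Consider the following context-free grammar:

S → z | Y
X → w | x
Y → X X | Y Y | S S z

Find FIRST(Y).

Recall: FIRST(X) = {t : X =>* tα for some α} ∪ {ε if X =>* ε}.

We compute FIRST(Y) using the standard algorithm.
FIRST(S) = {w, x, z}
FIRST(X) = {w, x}
FIRST(Y) = {w, x, z}
Therefore, FIRST(Y) = {w, x, z}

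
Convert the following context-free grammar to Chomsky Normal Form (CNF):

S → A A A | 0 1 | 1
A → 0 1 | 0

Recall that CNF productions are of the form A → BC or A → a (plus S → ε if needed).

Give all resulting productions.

T0 → 0; T1 → 1; S → 1; A → 0; S → A X0; X0 → A A; S → T0 T1; A → T0 T1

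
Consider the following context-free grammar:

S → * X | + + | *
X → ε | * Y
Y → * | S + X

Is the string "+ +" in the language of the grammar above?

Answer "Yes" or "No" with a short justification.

Yes - a valid derivation exists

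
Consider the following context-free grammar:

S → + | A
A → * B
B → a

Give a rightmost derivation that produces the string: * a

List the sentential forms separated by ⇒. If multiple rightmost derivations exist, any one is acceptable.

S ⇒ A ⇒ * B ⇒ * a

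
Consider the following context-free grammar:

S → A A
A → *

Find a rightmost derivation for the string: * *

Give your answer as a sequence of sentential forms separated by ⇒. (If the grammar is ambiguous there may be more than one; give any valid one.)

S ⇒ A A ⇒ A * ⇒ * *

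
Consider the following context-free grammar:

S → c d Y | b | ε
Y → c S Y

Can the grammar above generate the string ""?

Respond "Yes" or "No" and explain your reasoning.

Yes - a valid derivation exists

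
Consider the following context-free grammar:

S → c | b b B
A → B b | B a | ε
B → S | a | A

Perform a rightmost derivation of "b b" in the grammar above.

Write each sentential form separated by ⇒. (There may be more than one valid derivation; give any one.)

S ⇒ b b B ⇒ b b A ⇒ b b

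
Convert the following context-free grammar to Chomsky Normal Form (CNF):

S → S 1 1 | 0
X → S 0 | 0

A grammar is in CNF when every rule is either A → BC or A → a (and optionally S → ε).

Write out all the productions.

T1 → 1; S → 0; T0 → 0; X → 0; S → S X0; X0 → T1 T1; X → S T0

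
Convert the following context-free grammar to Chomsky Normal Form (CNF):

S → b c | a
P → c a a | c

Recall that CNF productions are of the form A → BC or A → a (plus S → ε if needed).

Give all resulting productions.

TB → b; TC → c; S → a; TA → a; P → c; S → TB TC; P → TC X0; X0 → TA TA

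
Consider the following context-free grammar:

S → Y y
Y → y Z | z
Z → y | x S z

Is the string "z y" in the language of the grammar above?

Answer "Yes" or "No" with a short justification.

Yes - a valid derivation exists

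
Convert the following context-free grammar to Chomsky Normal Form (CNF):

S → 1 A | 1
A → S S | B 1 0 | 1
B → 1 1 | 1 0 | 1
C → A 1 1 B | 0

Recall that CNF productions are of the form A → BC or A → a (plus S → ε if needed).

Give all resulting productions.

T1 → 1; S → 1; T0 → 0; A → 1; B → 1; C → 0; S → T1 A; A → S S; A → B X0; X0 → T1 T0; B → T1 T1; B → T1 T0; C → A X1; X1 → T1 X2; X2 → T1 B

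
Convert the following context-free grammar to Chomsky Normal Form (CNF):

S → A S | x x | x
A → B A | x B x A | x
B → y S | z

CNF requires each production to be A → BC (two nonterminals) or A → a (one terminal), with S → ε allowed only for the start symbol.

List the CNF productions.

TX → x; S → x; A → x; TY → y; B → z; S → A S; S → TX TX; A → B A; A → TX X0; X0 → B X1; X1 → TX A; B → TY S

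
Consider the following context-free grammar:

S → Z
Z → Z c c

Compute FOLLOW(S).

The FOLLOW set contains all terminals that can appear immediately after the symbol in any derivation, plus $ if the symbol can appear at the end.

We compute FOLLOW(S) using the standard algorithm.
FOLLOW(S) starts with {$}.
FIRST(S) = {}
FIRST(Z) = {}
FOLLOW(S) = {$}
FOLLOW(Z) = {$, c}
Therefore, FOLLOW(S) = {$}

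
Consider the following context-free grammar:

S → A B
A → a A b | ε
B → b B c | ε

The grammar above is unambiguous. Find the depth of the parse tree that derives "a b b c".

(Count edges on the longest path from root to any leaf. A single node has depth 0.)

3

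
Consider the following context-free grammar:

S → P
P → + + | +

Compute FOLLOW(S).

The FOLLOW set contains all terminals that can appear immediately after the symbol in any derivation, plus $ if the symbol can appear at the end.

We compute FOLLOW(S) using the standard algorithm.
FOLLOW(S) starts with {$}.
FIRST(P) = {+}
FIRST(S) = {+}
FOLLOW(P) = {$}
FOLLOW(S) = {$}
Therefore, FOLLOW(S) = {$}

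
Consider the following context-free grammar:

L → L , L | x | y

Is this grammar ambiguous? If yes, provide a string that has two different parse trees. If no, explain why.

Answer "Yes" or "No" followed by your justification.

Yes - the string 'y , x , y , x , y' has two distinct leftmost derivations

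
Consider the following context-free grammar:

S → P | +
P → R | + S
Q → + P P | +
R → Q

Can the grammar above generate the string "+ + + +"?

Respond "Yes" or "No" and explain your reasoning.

Yes - a valid derivation exists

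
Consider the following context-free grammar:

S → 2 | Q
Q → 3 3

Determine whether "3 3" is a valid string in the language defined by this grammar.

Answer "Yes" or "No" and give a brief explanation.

Yes - a valid derivation exists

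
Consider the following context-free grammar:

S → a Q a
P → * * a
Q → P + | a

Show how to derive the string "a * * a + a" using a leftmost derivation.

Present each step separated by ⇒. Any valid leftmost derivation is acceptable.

S ⇒ a Q a ⇒ a P + a ⇒ a * * a + a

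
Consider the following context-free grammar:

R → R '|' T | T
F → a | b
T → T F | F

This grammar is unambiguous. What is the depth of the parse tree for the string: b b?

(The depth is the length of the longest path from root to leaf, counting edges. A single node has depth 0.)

4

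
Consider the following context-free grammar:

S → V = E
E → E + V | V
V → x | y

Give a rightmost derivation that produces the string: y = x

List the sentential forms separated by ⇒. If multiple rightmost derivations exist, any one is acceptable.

S ⇒ V = E ⇒ V = V ⇒ V = x ⇒ y = x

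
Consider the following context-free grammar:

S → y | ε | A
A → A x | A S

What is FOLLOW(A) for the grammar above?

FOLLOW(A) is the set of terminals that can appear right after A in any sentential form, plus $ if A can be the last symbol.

We compute FOLLOW(A) using the standard algorithm.
FOLLOW(S) starts with {$}.
FIRST(A) = {}
FIRST(S) = {y, ε}
FOLLOW(A) = {$, x, y}
FOLLOW(S) = {$, x, y}
Therefore, FOLLOW(A) = {$, x, y}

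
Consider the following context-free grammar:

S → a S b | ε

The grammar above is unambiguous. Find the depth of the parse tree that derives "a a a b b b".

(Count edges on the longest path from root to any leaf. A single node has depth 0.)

4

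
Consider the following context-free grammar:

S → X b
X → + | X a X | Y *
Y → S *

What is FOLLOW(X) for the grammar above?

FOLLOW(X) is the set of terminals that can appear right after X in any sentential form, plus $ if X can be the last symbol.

We compute FOLLOW(X) using the standard algorithm.
FOLLOW(S) starts with {$}.
FIRST(S) = {+}
FIRST(X) = {+}
FIRST(Y) = {+}
FOLLOW(S) = {$, *}
FOLLOW(X) = {a, b}
FOLLOW(Y) = {*}
Therefore, FOLLOW(X) = {a, b}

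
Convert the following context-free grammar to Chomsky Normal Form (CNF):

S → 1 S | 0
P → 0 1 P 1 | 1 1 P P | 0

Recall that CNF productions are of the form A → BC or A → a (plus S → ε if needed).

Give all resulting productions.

T1 → 1; S → 0; T0 → 0; P → 0; S → T1 S; P → T0 X0; X0 → T1 X1; X1 → P T1; P → T1 X2; X2 → T1 X3; X3 → P P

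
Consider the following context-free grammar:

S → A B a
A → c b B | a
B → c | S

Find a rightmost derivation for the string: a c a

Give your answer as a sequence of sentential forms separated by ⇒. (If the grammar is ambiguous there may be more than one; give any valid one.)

S ⇒ A B a ⇒ A c a ⇒ a c a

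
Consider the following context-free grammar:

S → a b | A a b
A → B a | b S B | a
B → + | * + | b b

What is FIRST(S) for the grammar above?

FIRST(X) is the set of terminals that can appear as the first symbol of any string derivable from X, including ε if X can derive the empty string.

We compute FIRST(S) using the standard algorithm.
FIRST(A) = {*, +, a, b}
FIRST(B) = {*, +, b}
FIRST(S) = {*, +, a, b}
Therefore, FIRST(S) = {*, +, a, b}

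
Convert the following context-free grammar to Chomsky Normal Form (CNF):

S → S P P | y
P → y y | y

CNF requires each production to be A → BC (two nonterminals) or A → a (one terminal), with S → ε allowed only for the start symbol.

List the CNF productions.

S → y; TY → y; P → y; S → S X0; X0 → P P; P → TY TY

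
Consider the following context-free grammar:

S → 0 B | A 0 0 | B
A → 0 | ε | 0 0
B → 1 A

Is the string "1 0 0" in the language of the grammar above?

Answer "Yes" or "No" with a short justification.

Yes - a valid derivation exists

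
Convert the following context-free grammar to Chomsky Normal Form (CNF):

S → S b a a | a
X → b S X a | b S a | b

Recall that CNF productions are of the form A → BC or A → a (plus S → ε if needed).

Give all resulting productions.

TB → b; TA → a; S → a; X → b; S → S X0; X0 → TB X1; X1 → TA TA; X → TB X2; X2 → S X3; X3 → X TA; X → TB X4; X4 → S TA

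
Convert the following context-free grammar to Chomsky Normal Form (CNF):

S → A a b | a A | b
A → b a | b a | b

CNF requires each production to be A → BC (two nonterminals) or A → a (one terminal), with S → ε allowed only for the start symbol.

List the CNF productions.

TA → a; TB → b; S → b; A → b; S → A X0; X0 → TA TB; S → TA A; A → TB TA; A → TB TA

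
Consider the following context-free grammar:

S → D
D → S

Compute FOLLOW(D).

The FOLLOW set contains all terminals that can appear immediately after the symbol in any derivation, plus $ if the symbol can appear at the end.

We compute FOLLOW(D) using the standard algorithm.
FOLLOW(S) starts with {$}.
FIRST(D) = {}
FIRST(S) = {}
FOLLOW(D) = {$}
FOLLOW(S) = {$}
Therefore, FOLLOW(D) = {$}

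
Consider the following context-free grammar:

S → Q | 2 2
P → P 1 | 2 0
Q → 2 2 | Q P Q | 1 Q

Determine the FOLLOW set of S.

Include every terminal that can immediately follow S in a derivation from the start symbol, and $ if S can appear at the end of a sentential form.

We compute FOLLOW(S) using the standard algorithm.
FOLLOW(S) starts with {$}.
FIRST(P) = {2}
FIRST(Q) = {1, 2}
FIRST(S) = {1, 2}
FOLLOW(P) = {1, 2}
FOLLOW(Q) = {$, 2}
FOLLOW(S) = {$}
Therefore, FOLLOW(S) = {$}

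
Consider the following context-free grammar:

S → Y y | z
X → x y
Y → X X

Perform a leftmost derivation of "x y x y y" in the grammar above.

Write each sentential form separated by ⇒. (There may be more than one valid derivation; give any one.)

S ⇒ Y y ⇒ X X y ⇒ x y X y ⇒ x y x y y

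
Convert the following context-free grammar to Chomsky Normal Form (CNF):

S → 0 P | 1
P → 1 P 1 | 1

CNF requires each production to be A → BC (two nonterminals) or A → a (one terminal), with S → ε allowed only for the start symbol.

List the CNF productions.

T0 → 0; S → 1; T1 → 1; P → 1; S → T0 P; P → T1 X0; X0 → P T1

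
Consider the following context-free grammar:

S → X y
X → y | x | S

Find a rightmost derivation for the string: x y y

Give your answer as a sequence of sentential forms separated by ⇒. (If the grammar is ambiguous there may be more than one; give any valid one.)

S ⇒ X y ⇒ S y ⇒ X y y ⇒ x y y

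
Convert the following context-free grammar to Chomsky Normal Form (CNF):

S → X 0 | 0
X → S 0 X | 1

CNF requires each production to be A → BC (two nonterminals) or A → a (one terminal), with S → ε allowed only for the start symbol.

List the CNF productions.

T0 → 0; S → 0; X → 1; S → X T0; X → S X0; X0 → T0 X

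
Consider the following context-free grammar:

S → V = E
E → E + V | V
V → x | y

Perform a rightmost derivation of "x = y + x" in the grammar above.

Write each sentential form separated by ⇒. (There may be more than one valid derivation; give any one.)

S ⇒ V = E ⇒ V = E + V ⇒ V = E + x ⇒ V = V + x ⇒ V = y + x ⇒ x = y + x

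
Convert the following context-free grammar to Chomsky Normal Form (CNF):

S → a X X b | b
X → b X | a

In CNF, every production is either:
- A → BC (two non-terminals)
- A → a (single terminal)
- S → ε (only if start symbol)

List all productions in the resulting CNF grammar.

TA → a; TB → b; S → b; X → a; S → TA X0; X0 → X X1; X1 → X TB; X → TB X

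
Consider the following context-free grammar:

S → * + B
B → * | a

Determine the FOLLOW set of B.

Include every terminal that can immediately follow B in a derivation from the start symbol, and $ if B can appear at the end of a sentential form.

We compute FOLLOW(B) using the standard algorithm.
FOLLOW(S) starts with {$}.
FIRST(B) = {*, a}
FIRST(S) = {*}
FOLLOW(B) = {$}
FOLLOW(S) = {$}
Therefore, FOLLOW(B) = {$}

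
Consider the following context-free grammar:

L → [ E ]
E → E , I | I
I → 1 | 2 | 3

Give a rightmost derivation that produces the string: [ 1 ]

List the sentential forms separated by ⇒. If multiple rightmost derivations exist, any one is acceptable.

L ⇒ [ E ] ⇒ [ I ] ⇒ [ 1 ]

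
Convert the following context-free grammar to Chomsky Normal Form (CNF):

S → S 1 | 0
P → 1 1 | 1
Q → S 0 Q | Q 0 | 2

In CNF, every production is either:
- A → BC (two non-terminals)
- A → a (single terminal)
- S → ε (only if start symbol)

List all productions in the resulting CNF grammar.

T1 → 1; S → 0; P → 1; T0 → 0; Q → 2; S → S T1; P → T1 T1; Q → S X0; X0 → T0 Q; Q → Q T0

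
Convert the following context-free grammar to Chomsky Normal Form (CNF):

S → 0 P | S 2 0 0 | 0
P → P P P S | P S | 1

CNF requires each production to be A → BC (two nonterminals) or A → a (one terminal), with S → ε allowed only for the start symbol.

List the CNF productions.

T0 → 0; T2 → 2; S → 0; P → 1; S → T0 P; S → S X0; X0 → T2 X1; X1 → T0 T0; P → P X2; X2 → P X3; X3 → P S; P → P S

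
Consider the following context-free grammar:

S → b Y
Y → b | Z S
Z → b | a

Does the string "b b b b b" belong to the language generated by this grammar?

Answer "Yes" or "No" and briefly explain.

No - no valid derivation exists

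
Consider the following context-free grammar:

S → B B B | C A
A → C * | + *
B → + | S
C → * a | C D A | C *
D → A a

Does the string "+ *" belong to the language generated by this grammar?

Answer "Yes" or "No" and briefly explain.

No - no valid derivation exists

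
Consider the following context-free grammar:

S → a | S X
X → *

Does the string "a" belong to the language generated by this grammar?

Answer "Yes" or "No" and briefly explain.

Yes - a valid derivation exists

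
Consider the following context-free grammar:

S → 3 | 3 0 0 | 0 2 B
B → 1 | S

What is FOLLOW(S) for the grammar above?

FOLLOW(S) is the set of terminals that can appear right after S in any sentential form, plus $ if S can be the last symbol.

We compute FOLLOW(S) using the standard algorithm.
FOLLOW(S) starts with {$}.
FIRST(B) = {0, 1, 3}
FIRST(S) = {0, 3}
FOLLOW(B) = {$}
FOLLOW(S) = {$}
Therefore, FOLLOW(S) = {$}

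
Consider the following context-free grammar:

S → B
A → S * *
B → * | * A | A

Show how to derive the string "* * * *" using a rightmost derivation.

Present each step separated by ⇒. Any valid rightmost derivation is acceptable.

S ⇒ B ⇒ * A ⇒ * S * * ⇒ * B * * ⇒ * * * *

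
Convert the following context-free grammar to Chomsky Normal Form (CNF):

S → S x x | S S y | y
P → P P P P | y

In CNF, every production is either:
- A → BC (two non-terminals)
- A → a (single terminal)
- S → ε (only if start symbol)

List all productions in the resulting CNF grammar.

TX → x; TY → y; S → y; P → y; S → S X0; X0 → TX TX; S → S X1; X1 → S TY; P → P X2; X2 → P X3; X3 → P P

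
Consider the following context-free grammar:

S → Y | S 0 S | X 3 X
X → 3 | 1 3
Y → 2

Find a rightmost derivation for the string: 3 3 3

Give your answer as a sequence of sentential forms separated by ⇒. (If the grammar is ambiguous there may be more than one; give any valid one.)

S ⇒ X 3 X ⇒ X 3 3 ⇒ 3 3 3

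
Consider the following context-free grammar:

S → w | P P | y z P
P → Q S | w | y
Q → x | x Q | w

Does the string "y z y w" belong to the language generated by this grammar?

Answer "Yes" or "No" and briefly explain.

No - no valid derivation exists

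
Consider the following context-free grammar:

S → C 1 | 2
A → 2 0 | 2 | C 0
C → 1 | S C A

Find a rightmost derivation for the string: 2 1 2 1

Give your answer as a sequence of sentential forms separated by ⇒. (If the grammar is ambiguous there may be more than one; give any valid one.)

S ⇒ C 1 ⇒ S C A 1 ⇒ S C 2 1 ⇒ S 1 2 1 ⇒ 2 1 2 1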